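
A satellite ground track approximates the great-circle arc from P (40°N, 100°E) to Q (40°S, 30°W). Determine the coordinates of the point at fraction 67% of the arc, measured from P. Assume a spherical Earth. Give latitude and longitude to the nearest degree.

≈ (16°S, 17°E)

Write both endpoints as unit vectors p₁, p₂ with components (cos φ cos λ, cos φ sin λ, sin φ).
The central angle between the endpoints is δ = arccos(p₁·p₂) ≈ 2.482 rad (142.2°).
Interpolate at f = 0.67 with slerp weights a = sin((1−f)δ)/sin δ ≈ 1.193, b = sin(fδ)/sin δ ≈ 1.625.
p = a·p₁ + b·p₂ ≈ (0.920, 0.277, -0.278); φ = arcsin(p_z) ≈ -16.16°, λ = atan2(p_y, p_x) ≈ 16.77°.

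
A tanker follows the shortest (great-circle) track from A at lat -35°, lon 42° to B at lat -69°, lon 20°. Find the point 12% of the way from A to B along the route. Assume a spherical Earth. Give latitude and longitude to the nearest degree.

Convert each endpoint to a unit vector on the sphere (x = cos φ cos λ, y = cos φ sin λ, z = sin φ).
The central angle between the endpoints is δ = arccos(p₁·p₂) ≈ 0.631 rad (36.1°).
Interpolate at f = 0.12 with slerp weights a = sin((1−f)δ)/sin δ ≈ 0.894, b = sin(fδ)/sin δ ≈ 0.128.
p = a·p₁ + b·p₂ ≈ (0.587, 0.506, -0.632); φ = arcsin(p_z) ≈ -39.22°, λ = atan2(p_y, p_x) ≈ 40.73°.

≈ lat -39°, lon 41°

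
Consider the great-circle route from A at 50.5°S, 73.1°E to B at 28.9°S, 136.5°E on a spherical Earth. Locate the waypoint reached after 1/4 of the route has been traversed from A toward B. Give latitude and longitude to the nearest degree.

≈ 49°S, 93°E

Convert each endpoint to a unit vector on the sphere (x = cos φ cos λ, y = cos φ sin λ, z = sin φ).
The central angle between the endpoints is δ = arccos(p₁·p₂) ≈ 0.899 rad (51.5°).
Interpolate at f = 1/4 with slerp weights a = sin((1−f)δ)/sin δ ≈ 0.798, b = sin(fδ)/sin δ ≈ 0.285.
p = a·p₁ + b·p₂ ≈ (-0.033, 0.657, -0.753); φ = arcsin(p_z) ≈ -48.86°, λ = atan2(p_y, p_x) ≈ 92.90°.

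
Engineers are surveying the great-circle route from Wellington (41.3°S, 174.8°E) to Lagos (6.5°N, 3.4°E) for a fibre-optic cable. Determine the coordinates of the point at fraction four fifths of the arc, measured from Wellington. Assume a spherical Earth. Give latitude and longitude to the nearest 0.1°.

≈ (21.8°S, 9.2°E)

Convert each endpoint to a unit vector on the sphere (x = cos φ cos λ, y = cos φ sin λ, z = sin φ).
The central angle between the endpoints is δ = arccos(p₁·p₂) ≈ 2.520 rad (144.4°).
Interpolate at f = 4/5 with slerp weights a = sin((1−f)δ)/sin δ ≈ 0.829, b = sin(fδ)/sin δ ≈ 1.549.
p = a·p₁ + b·p₂ ≈ (0.917, 0.148, -0.372); φ = arcsin(p_z) ≈ -21.82°, λ = atan2(p_y, p_x) ≈ 9.16°.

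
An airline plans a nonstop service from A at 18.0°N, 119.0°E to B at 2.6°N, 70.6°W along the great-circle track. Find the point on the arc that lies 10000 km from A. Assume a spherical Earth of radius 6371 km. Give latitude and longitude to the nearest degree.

≈ 59°N, 118°W

Convert each endpoint to a unit vector on the sphere (x = cos φ cos λ, y = cos φ sin λ, z = sin φ).
The central angle between the endpoints is δ = arccos(p₁·p₂) ≈ 2.746 rad (157.3°). The total great-circle distance is δ·R ≈ 2.746 × 6371 ≈ 17495 km, so the target fraction is f = 10000/17495 ≈ 0.572.
Interpolate at f ≈ 0.572 with slerp weights a = sin((1−f)δ)/sin δ ≈ 2.396, b = sin(fδ)/sin δ ≈ 2.595.
p = a·p₁ + b·p₂ ≈ (-0.244, -0.452, 0.858); φ = arcsin(p_z) ≈ 59.09°, λ = atan2(p_y, p_x) ≈ -118.30°.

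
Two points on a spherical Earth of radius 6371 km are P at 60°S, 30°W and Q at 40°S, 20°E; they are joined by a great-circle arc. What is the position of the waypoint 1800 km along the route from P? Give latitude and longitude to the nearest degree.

Write both endpoints as unit vectors p₁, p₂ with components (cos φ cos λ, cos φ sin λ, sin φ).
The central angle between the endpoints is δ = arccos(p₁·p₂) ≈ 0.639 rad (36.6°). The total great-circle distance is δ·R ≈ 0.639 × 6371 ≈ 4069 km, so the target fraction is f = 1800/4069 ≈ 0.442.
Interpolate at f ≈ 0.442 with slerp weights a = sin((1−f)δ)/sin δ ≈ 0.585, b = sin(fδ)/sin δ ≈ 0.468.
p = a·p₁ + b·p₂ ≈ (0.590, -0.024, -0.807); φ = arcsin(p_z) ≈ -53.82°, λ = atan2(p_y, p_x) ≈ -2.30°.

≈ 54°S, 2°W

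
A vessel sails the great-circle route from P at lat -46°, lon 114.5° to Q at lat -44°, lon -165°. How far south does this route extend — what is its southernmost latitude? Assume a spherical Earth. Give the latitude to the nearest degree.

The great circle lies in the plane with unit normal n̂ = (p₁ × p₂)/|p₁ × p₂|.
Here n̂_z ≈ +0.606; the vertex latitude is φ_max = arccos|n̂_z| ≈ 52.7°.
Check via Clairaut: cos φ_max = |cos φ₁| · sin C = cos(46.0°)·sin(119.2°) ≈ 0.606, again giving ≈ 52.7°.

≈ -53°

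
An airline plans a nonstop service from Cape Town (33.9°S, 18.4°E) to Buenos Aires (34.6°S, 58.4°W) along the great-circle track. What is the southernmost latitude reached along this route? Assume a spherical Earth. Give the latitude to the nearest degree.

The great circle lies in the plane with unit normal n̂ = (p₁ × p₂)/|p₁ × p₂|.
Here n̂_z ≈ -0.755; the vertex latitude is φ_max = arccos|n̂_z| ≈ 41.0°.
Check via Clairaut: cos φ_max = |cos φ₁| · sin C = cos(33.9°)·sin(114.6°) ≈ 0.755, again giving ≈ 41.0°.

≈ 41°S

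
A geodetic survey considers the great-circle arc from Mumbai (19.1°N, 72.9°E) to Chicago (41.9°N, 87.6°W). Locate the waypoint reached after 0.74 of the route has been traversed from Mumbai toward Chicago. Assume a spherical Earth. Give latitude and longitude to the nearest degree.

≈ 68°N, 59°W

Write both endpoints as unit vectors p₁, p₂ with components (cos φ cos λ, cos φ sin λ, sin φ).
The central angle between the endpoints is δ = arccos(p₁·p₂) ≈ 2.031 rad (116.4°).
Interpolate at f = 0.74 with slerp weights a = sin((1−f)δ)/sin δ ≈ 0.563, b = sin(fδ)/sin δ ≈ 1.114.
p = a·p₁ + b·p₂ ≈ (0.191, -0.320, 0.928); φ = arcsin(p_z) ≈ 68.11°, λ = atan2(p_y, p_x) ≈ -59.18°.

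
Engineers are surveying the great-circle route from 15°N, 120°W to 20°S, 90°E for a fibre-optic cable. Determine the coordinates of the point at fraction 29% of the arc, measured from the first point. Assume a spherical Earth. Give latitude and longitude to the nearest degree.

≈ 1°N, 162°W

Write both endpoints as unit vectors p₁, p₂ with components (cos φ cos λ, cos φ sin λ, sin φ).
The central angle between the endpoints is δ = arccos(p₁·p₂) ≈ 2.635 rad (151.0°).
Interpolate at f = 0.29 with slerp weights a = sin((1−f)δ)/sin δ ≈ 1.970, b = sin(fδ)/sin δ ≈ 1.427.
p = a·p₁ + b·p₂ ≈ (-0.951, -0.307, 0.022); φ = arcsin(p_z) ≈ 1.25°, λ = atan2(p_y, p_x) ≈ -162.12°.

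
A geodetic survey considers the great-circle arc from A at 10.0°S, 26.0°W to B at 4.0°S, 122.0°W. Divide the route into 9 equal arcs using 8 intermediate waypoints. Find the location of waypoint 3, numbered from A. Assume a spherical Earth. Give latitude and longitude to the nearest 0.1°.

From cos δ = sin φ₁ sin φ₂ + cos φ₁ cos φ₂ cos Δλ, the central angle is δ ≈ 1.661 rad (95.2°).
Interpolate at f = 3/9 with slerp weights a = sin((1−f)δ)/sin δ ≈ 0.898, b = sin(fδ)/sin δ ≈ 0.528.
p = a·p₁ + b·p₂ ≈ (0.516, -0.835, -0.193); φ = arcsin(p_z) ≈ -11.12°, λ = atan2(p_y, p_x) ≈ -58.27°.

≈ 11.1°S, 58.3°W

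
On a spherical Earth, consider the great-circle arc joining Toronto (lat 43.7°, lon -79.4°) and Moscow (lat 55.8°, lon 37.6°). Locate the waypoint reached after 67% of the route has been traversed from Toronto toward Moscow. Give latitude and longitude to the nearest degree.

≈ lat 67°, lon -4°

Write both endpoints as unit vectors p₁, p₂ with components (cos φ cos λ, cos φ sin λ, sin φ).
The central angle between the endpoints is δ = arccos(p₁·p₂) ≈ 1.173 rad (67.2°).
Interpolate at f = 0.67 with slerp weights a = sin((1−f)δ)/sin δ ≈ 0.410, b = sin(fδ)/sin δ ≈ 0.767.
p = a·p₁ + b·p₂ ≈ (0.396, -0.028, 0.918); φ = arcsin(p_z) ≈ 66.60°, λ = atan2(p_y, p_x) ≈ -4.02°.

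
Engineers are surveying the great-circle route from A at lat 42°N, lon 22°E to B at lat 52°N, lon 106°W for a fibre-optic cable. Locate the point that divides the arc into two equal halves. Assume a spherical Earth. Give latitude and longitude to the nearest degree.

≈ lat 67°N, lon 31°W

Convert each endpoint to a unit vector on the sphere (x = cos φ cos λ, y = cos φ sin λ, z = sin φ).
The central angle between the endpoints is δ = arccos(p₁·p₂) ≈ 1.323 rad (75.8°).
Interpolate at f = 1/2 with slerp weights a = sin((1−f)δ)/sin δ ≈ 0.634, b = sin(fδ)/sin δ ≈ 0.634.
p = a·p₁ + b·p₂ ≈ (0.329, -0.199, 0.923); φ = arcsin(p_z) ≈ 67.40°, λ = atan2(p_y, p_x) ≈ -31.11°.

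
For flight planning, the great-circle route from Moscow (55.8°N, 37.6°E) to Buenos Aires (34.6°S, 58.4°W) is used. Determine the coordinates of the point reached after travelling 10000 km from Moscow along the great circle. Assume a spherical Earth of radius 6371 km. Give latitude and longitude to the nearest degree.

From cos δ = sin φ₁ sin φ₂ + cos φ₁ cos φ₂ cos Δλ, the central angle is δ ≈ 2.115 rad (121.2°). The total great-circle distance is δ·R ≈ 2.115 × 6371 ≈ 13477 km, so the target fraction is f = 10000/13477 ≈ 0.742.
Interpolate at f ≈ 0.742 with slerp weights a = sin((1−f)δ)/sin δ ≈ 0.607, b = sin(fδ)/sin δ ≈ 1.169.
p = a·p₁ + b·p₂ ≈ (0.774, -0.612, -0.162); φ = arcsin(p_z) ≈ -9.32°, λ = atan2(p_y, p_x) ≈ -38.30°.

≈ 9°S, 38°W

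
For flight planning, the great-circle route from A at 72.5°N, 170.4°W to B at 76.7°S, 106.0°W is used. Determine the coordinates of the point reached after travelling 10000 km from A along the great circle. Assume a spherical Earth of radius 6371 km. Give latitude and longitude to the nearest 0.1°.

Convert each endpoint to a unit vector on the sphere (x = cos φ cos λ, y = cos φ sin λ, z = sin φ).
The central angle between the endpoints is δ = arccos(p₁·p₂) ≈ 2.687 rad (153.9°). The total great-circle distance is δ·R ≈ 2.687 × 6371 ≈ 17116 km, so the target fraction is f = 10000/17116 ≈ 0.584.
Interpolate at f ≈ 0.584 with slerp weights a = sin((1−f)δ)/sin δ ≈ 2.045, b = sin(fδ)/sin δ ≈ 2.275.
p = a·p₁ + b·p₂ ≈ (-0.751, -0.606, -0.264); φ = arcsin(p_z) ≈ -15.31°, λ = atan2(p_y, p_x) ≈ -141.10°.

≈ 15.3°S, 141.1°W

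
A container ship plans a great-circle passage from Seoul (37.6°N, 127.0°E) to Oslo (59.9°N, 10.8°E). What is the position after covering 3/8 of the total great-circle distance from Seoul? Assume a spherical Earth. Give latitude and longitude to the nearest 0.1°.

The haversine formula gives a central angle δ ≈ 1.211 rad (69.4°) between the endpoints.
Interpolate at f = 3/8 with slerp weights a = sin((1−f)δ)/sin δ ≈ 0.734, b = sin(fδ)/sin δ ≈ 0.469.
p = a·p₁ + b·p₂ ≈ (-0.119, 0.508, 0.853); φ = arcsin(p_z) ≈ 58.54°, λ = atan2(p_y, p_x) ≈ 103.17°.

≈ 58.5°N, 103.2°E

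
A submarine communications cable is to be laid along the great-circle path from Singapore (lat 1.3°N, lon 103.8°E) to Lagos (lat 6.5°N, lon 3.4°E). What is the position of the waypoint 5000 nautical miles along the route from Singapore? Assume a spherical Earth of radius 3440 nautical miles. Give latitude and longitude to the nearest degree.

≈ lat 7°N, lon 20°E

From cos δ = sin φ₁ sin φ₂ + cos φ₁ cos φ₂ cos Δλ, the central angle is δ ≈ 1.748 rad (100.2°). The total great-circle distance is δ·R ≈ 1.748 × 3440 ≈ 6015 nmi, so the target fraction is f = 5000/6015 ≈ 0.831.
Interpolate at f ≈ 0.831 with slerp weights a = sin((1−f)δ)/sin δ ≈ 0.295, b = sin(fδ)/sin δ ≈ 1.009.
p = a·p₁ + b·p₂ ≈ (0.930, 0.346, 0.121); φ = arcsin(p_z) ≈ 6.95°, λ = atan2(p_y, p_x) ≈ 20.41°.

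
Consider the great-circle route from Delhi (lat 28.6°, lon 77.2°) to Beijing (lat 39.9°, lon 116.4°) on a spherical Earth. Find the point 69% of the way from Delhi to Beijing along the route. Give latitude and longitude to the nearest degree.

≈ lat 38°, lon 103°

Convert each endpoint to a unit vector on the sphere (x = cos φ cos λ, y = cos φ sin λ, z = sin φ).
The central angle between the endpoints is δ = arccos(p₁·p₂) ≈ 0.593 rad (34.0°).
Interpolate at f = 0.69 with slerp weights a = sin((1−f)δ)/sin δ ≈ 0.327, b = sin(fδ)/sin δ ≈ 0.712.
p = a·p₁ + b·p₂ ≈ (-0.179, 0.769, 0.613); φ = arcsin(p_z) ≈ 37.83°, λ = atan2(p_y, p_x) ≈ 103.11°.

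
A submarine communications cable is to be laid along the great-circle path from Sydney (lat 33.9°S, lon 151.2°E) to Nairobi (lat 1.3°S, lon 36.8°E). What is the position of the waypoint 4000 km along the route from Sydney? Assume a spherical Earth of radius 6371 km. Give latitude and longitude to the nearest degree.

Write both endpoints as unit vectors p₁, p₂ with components (cos φ cos λ, cos φ sin λ, sin φ).
The central angle between the endpoints is δ = arccos(p₁·p₂) ≈ 1.907 rad (109.3°). The total great-circle distance is δ·R ≈ 1.907 × 6371 ≈ 12151 km, so the target fraction is f = 4000/12151 ≈ 0.329.
Interpolate at f ≈ 0.329 with slerp weights a = sin((1−f)δ)/sin δ ≈ 1.015, b = sin(fδ)/sin δ ≈ 0.622.
p = a·p₁ + b·p₂ ≈ (-0.240, 0.778, -0.580); φ = arcsin(p_z) ≈ -35.46°, λ = atan2(p_y, p_x) ≈ 107.13°.

≈ lat 35°S, lon 107°E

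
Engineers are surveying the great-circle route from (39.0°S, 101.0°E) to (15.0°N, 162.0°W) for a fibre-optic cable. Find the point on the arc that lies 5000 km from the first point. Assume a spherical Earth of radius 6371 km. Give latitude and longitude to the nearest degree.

≈ (22°S, 150°E)

The haversine formula gives a central angle δ ≈ 1.828 rad (104.7°) between the endpoints. The total great-circle distance is δ·R ≈ 1.828 × 6371 ≈ 11646 km, so the target fraction is f = 5000/11646 ≈ 0.429.
Interpolate at f ≈ 0.429 with slerp weights a = sin((1−f)δ)/sin δ ≈ 0.893, b = sin(fδ)/sin δ ≈ 0.731.
p = a·p₁ + b·p₂ ≈ (-0.804, 0.463, -0.373); φ = arcsin(p_z) ≈ -21.91°, λ = atan2(p_y, p_x) ≈ 150.03°.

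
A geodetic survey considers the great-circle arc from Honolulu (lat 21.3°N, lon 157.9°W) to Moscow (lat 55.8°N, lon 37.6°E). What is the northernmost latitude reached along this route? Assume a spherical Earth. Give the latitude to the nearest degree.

≈ 82°N

The great circle lies in the plane with unit normal n̂ = (p₁ × p₂)/|p₁ × p₂|.
Here n̂_z ≈ -0.143; the vertex latitude is φ_max = arccos|n̂_z| ≈ 81.8°.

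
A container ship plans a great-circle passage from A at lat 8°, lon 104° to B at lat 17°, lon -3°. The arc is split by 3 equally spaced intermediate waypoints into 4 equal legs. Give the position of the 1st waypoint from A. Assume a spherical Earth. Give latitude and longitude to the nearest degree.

≈ lat 16°, lon 79°

Convert each endpoint to a unit vector on the sphere (x = cos φ cos λ, y = cos φ sin λ, z = sin φ).
The central angle between the endpoints is δ = arccos(p₁·p₂) ≈ 1.809 rad (103.7°).
Interpolate at f = 1/4 with slerp weights a = sin((1−f)δ)/sin δ ≈ 1.006, b = sin(fδ)/sin δ ≈ 0.450.
p = a·p₁ + b·p₂ ≈ (0.189, 0.944, 0.271); φ = arcsin(p_z) ≈ 15.75°, λ = atan2(p_y, p_x) ≈ 78.70°.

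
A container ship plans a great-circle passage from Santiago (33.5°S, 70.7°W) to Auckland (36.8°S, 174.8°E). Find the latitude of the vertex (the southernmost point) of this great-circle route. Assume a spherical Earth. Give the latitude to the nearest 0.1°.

≈ 52.5°S

The great circle lies in the plane with unit normal n̂ = (p₁ × p₂)/|p₁ × p₂|.
Here n̂_z ≈ -0.608; the vertex latitude is φ_max = arccos|n̂_z| ≈ 52.5°.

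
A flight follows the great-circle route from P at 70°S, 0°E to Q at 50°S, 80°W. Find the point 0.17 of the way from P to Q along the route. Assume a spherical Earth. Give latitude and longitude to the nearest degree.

≈ 71°S, 21°W

Write both endpoints as unit vectors p₁, p₂ with components (cos φ cos λ, cos φ sin λ, sin φ).
The central angle between the endpoints is δ = arccos(p₁·p₂) ≈ 0.711 rad (40.7°).
Interpolate at f = 0.17 with slerp weights a = sin((1−f)δ)/sin δ ≈ 0.853, b = sin(fδ)/sin δ ≈ 0.185.
p = a·p₁ + b·p₂ ≈ (0.312, -0.117, -0.943); φ = arcsin(p_z) ≈ -70.52°, λ = atan2(p_y, p_x) ≈ -20.53°.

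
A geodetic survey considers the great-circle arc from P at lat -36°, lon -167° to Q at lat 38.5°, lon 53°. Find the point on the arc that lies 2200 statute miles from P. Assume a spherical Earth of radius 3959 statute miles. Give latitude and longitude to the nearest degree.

Convert each endpoint to a unit vector on the sphere (x = cos φ cos λ, y = cos φ sin λ, z = sin φ).
The central angle between the endpoints is δ = arccos(p₁·p₂) ≈ 2.589 rad (148.3°). The total great-circle distance is δ·R ≈ 2.589 × 3959 ≈ 10248 mi, so the target fraction is f = 2200/10248 ≈ 0.215.
Interpolate at f ≈ 0.215 with slerp weights a = sin((1−f)δ)/sin δ ≈ 1.704, b = sin(fδ)/sin δ ≈ 1.004.
p = a·p₁ + b·p₂ ≈ (-0.870, 0.318, -0.376); φ = arcsin(p_z) ≈ -22.11°, λ = atan2(p_y, p_x) ≈ 159.95°.

≈ lat -22°, lon 160°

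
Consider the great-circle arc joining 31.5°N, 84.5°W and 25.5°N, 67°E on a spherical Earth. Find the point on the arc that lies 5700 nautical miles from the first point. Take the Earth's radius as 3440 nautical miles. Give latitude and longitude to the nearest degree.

Convert each endpoint to a unit vector on the sphere (x = cos φ cos λ, y = cos φ sin λ, z = sin φ).
The central angle between the endpoints is δ = arccos(p₁·p₂) ≈ 2.039 rad (116.8°). The total great-circle distance is δ·R ≈ 2.039 × 3440 ≈ 7015 nmi, so the target fraction is f = 5700/7015 ≈ 0.813.
Interpolate at f ≈ 0.813 with slerp weights a = sin((1−f)δ)/sin δ ≈ 0.418, b = sin(fδ)/sin δ ≈ 1.116.
p = a·p₁ + b·p₂ ≈ (0.428, 0.573, 0.699); φ = arcsin(p_z) ≈ 44.35°, λ = atan2(p_y, p_x) ≈ 53.25°.

≈ 44°N, 53°E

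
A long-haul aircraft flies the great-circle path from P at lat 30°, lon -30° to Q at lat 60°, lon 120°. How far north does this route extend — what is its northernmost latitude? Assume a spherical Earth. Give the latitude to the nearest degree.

≈ 77°

The great circle lies in the plane with unit normal n̂ = (p₁ × p₂)/|p₁ × p₂|.
Here n̂_z ≈ +0.217; the vertex latitude is φ_max = arccos|n̂_z| ≈ 77.5°.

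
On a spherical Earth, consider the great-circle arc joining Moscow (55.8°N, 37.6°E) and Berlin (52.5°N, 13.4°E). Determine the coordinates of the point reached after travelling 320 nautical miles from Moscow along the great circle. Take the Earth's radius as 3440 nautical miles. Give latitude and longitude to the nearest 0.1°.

≈ (55.2°N, 28.3°E)

Convert each endpoint to a unit vector on the sphere (x = cos φ cos λ, y = cos φ sin λ, z = sin φ).
The central angle between the endpoints is δ = arccos(p₁·p₂) ≈ 0.253 rad (14.5°). The total great-circle distance is δ·R ≈ 0.253 × 3440 ≈ 869 nmi, so the target fraction is f = 320/869 ≈ 0.368.
Interpolate at f ≈ 0.368 with slerp weights a = sin((1−f)δ)/sin δ ≈ 0.636, b = sin(fδ)/sin δ ≈ 0.372.
p = a·p₁ + b·p₂ ≈ (0.503, 0.270, 0.821); φ = arcsin(p_z) ≈ 55.16°, λ = atan2(p_y, p_x) ≈ 28.26°.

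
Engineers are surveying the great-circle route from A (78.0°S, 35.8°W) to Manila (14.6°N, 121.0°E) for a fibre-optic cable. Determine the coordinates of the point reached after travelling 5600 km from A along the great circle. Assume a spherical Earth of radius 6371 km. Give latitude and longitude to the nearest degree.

Convert each endpoint to a unit vector on the sphere (x = cos φ cos λ, y = cos φ sin λ, z = sin φ).
The central angle between the endpoints is δ = arccos(p₁·p₂) ≈ 2.017 rad (115.6°). The total great-circle distance is δ·R ≈ 2.017 × 6371 ≈ 12850 km, so the target fraction is f = 5600/12850 ≈ 0.436.
Interpolate at f ≈ 0.436 with slerp weights a = sin((1−f)δ)/sin δ ≈ 1.006, b = sin(fδ)/sin δ ≈ 0.854.
p = a·p₁ + b·p₂ ≈ (-0.256, 0.586, -0.769); φ = arcsin(p_z) ≈ -50.27°, λ = atan2(p_y, p_x) ≈ 113.59°.

≈ (50°S, 114°E)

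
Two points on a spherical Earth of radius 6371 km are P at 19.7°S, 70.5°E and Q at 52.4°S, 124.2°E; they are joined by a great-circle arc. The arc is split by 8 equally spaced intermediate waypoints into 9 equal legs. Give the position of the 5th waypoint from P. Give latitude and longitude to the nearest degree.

≈ 41°S, 94°E

The haversine formula gives a central angle δ ≈ 0.918 rad (52.6°) between the endpoints.
Interpolate at f = 5/9 with slerp weights a = sin((1−f)δ)/sin δ ≈ 0.500, b = sin(fδ)/sin δ ≈ 0.615.
p = a·p₁ + b·p₂ ≈ (-0.054, 0.753, -0.655); φ = arcsin(p_z) ≈ -40.94°, λ = atan2(p_y, p_x) ≈ 94.08°.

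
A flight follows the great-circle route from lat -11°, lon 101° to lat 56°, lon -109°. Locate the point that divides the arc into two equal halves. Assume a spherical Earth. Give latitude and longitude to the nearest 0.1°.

Convert each endpoint to a unit vector on the sphere (x = cos φ cos λ, y = cos φ sin λ, z = sin φ).
The central angle between the endpoints is δ = arccos(p₁·p₂) ≈ 2.257 rad (129.3°).
Interpolate at f = 1/2 with slerp weights a = sin((1−f)δ)/sin δ ≈ 1.168, b = sin(fδ)/sin δ ≈ 1.168.
p = a·p₁ + b·p₂ ≈ (-0.431, 0.508, 0.746); φ = arcsin(p_z) ≈ 48.20°, λ = atan2(p_y, p_x) ≈ 130.34°.

≈ lat 48.2°, lon 130.3°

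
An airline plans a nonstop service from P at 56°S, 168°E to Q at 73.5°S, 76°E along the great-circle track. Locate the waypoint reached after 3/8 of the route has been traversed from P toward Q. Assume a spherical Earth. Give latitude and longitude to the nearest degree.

The haversine formula gives a central angle δ ≈ 0.661 rad (37.9°) between the endpoints.
Interpolate at f = 3/8 with slerp weights a = sin((1−f)δ)/sin δ ≈ 0.654, b = sin(fδ)/sin δ ≈ 0.400.
p = a·p₁ + b·p₂ ≈ (-0.330, 0.186, -0.925); φ = arcsin(p_z) ≈ -67.72°, λ = atan2(p_y, p_x) ≈ 150.59°.

≈ 68°S, 151°E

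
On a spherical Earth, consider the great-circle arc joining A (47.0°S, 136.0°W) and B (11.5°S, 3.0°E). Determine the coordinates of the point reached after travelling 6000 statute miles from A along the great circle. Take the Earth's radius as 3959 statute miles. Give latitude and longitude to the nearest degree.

≈ (32°S, 10°W)

The haversine formula gives a central angle δ ≈ 1.938 rad (111.0°) between the endpoints. The total great-circle distance is δ·R ≈ 1.938 × 3959 ≈ 7671 mi, so the target fraction is f = 6000/7671 ≈ 0.782.
Interpolate at f ≈ 0.782 with slerp weights a = sin((1−f)δ)/sin δ ≈ 0.439, b = sin(fδ)/sin δ ≈ 1.070.
p = a·p₁ + b·p₂ ≈ (0.831, -0.153, -0.534); φ = arcsin(p_z) ≈ -32.29°, λ = atan2(p_y, p_x) ≈ -10.43°.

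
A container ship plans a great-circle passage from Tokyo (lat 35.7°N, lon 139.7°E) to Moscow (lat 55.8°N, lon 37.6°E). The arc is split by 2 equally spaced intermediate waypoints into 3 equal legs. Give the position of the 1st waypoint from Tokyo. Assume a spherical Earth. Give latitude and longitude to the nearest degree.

≈ lat 52°N, lon 118°E

The haversine formula gives a central angle δ ≈ 1.173 rad (67.2°) between the endpoints.
Interpolate at f = 1/3 with slerp weights a = sin((1−f)δ)/sin δ ≈ 0.764, b = sin(fδ)/sin δ ≈ 0.413.
p = a·p₁ + b·p₂ ≈ (-0.289, 0.543, 0.788); φ = arcsin(p_z) ≈ 52.01°, λ = atan2(p_y, p_x) ≈ 118.04°.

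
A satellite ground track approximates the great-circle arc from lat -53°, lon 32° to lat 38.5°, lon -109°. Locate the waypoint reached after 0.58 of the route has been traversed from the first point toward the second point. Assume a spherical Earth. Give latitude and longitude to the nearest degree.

≈ lat -10°, lon -66°

Convert each endpoint to a unit vector on the sphere (x = cos φ cos λ, y = cos φ sin λ, z = sin φ).
The central angle between the endpoints is δ = arccos(p₁·p₂) ≈ 2.612 rad (149.7°).
Interpolate at f = 0.58 with slerp weights a = sin((1−f)δ)/sin δ ≈ 1.763, b = sin(fδ)/sin δ ≈ 1.978.
p = a·p₁ + b·p₂ ≈ (0.396, -0.901, -0.177); φ = arcsin(p_z) ≈ -10.17°, λ = atan2(p_y, p_x) ≈ -66.29°.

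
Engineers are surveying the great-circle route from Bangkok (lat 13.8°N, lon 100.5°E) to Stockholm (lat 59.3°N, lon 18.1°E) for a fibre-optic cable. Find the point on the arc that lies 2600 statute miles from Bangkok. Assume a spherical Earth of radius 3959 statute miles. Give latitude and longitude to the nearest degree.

≈ lat 44°N, lon 74°E

Convert each endpoint to a unit vector on the sphere (x = cos φ cos λ, y = cos φ sin λ, z = sin φ).
The central angle between the endpoints is δ = arccos(p₁·p₂) ≈ 1.297 rad (74.3°). The total great-circle distance is δ·R ≈ 1.297 × 3959 ≈ 5134 mi, so the target fraction is f = 2600/5134 ≈ 0.506.
Interpolate at f ≈ 0.506 with slerp weights a = sin((1−f)δ)/sin δ ≈ 0.620, b = sin(fδ)/sin δ ≈ 0.634.
p = a·p₁ + b·p₂ ≈ (0.198, 0.693, 0.693); φ = arcsin(p_z) ≈ 43.89°, λ = atan2(p_y, p_x) ≈ 74.05°.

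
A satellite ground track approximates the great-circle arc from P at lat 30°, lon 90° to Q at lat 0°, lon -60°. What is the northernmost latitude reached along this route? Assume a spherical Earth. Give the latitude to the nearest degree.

≈ 49°

The great circle lies in the plane with unit normal n̂ = (p₁ × p₂)/|p₁ × p₂|.
Here n̂_z ≈ -0.655; the vertex latitude is φ_max = arccos|n̂_z| ≈ 49.1°.
Check via Clairaut: cos φ_max = |cos φ₁| · sin C = cos(30.0°)·sin(49.1°) ≈ 0.655, again giving ≈ 49.1°.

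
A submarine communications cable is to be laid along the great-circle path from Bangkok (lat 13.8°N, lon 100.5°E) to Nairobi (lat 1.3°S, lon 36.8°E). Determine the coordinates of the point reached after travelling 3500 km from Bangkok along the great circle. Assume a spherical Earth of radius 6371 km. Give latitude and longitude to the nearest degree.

From cos δ = sin φ₁ sin φ₂ + cos φ₁ cos φ₂ cos Δλ, the central angle is δ ≈ 1.132 rad (64.9°). The total great-circle distance is δ·R ≈ 1.132 × 6371 ≈ 7213 km, so the target fraction is f = 3500/7213 ≈ 0.485.
Interpolate at f ≈ 0.485 with slerp weights a = sin((1−f)δ)/sin δ ≈ 0.608, b = sin(fδ)/sin δ ≈ 0.577.
p = a·p₁ + b·p₂ ≈ (0.354, 0.926, 0.132); φ = arcsin(p_z) ≈ 7.58°, λ = atan2(p_y, p_x) ≈ 69.07°.

≈ lat 8°N, lon 69°E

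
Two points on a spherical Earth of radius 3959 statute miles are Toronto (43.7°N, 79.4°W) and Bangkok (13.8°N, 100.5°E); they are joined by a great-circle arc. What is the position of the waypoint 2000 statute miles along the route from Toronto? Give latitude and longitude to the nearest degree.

Convert each endpoint to a unit vector on the sphere (x = cos φ cos λ, y = cos φ sin λ, z = sin φ).
The central angle between the endpoints is δ = arccos(p₁·p₂) ≈ 2.138 rad (122.5°). The total great-circle distance is δ·R ≈ 2.138 × 3959 ≈ 8464 mi, so the target fraction is f = 2000/8464 ≈ 0.236.
Interpolate at f ≈ 0.236 with slerp weights a = sin((1−f)δ)/sin δ ≈ 1.183, b = sin(fδ)/sin δ ≈ 0.574.
p = a·p₁ + b·p₂ ≈ (0.056, -0.293, 0.954); φ = arcsin(p_z) ≈ 72.64°, λ = atan2(p_y, p_x) ≈ -79.21°.

≈ (73°N, 79°W)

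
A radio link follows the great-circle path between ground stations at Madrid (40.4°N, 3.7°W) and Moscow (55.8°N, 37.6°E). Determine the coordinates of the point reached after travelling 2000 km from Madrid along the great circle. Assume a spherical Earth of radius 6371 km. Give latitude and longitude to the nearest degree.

≈ 51°N, 17°E

The haversine formula gives a central angle δ ≈ 0.540 rad (30.9°) between the endpoints. The total great-circle distance is δ·R ≈ 0.540 × 6371 ≈ 3441 km, so the target fraction is f = 2000/3441 ≈ 0.581.
Interpolate at f ≈ 0.581 with slerp weights a = sin((1−f)δ)/sin δ ≈ 0.436, b = sin(fδ)/sin δ ≈ 0.600.
p = a·p₁ + b·p₂ ≈ (0.599, 0.184, 0.779); φ = arcsin(p_z) ≈ 51.20°, λ = atan2(p_y, p_x) ≈ 17.12°.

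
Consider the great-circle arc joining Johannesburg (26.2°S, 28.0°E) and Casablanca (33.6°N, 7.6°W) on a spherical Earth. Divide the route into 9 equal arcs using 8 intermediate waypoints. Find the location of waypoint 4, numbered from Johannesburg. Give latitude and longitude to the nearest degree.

≈ 1°N, 13°E

From cos δ = sin φ₁ sin φ₂ + cos φ₁ cos φ₂ cos Δλ, the central angle is δ ≈ 1.199 rad (68.7°).
Interpolate at f = 4/9 with slerp weights a = sin((1−f)δ)/sin δ ≈ 0.663, b = sin(fδ)/sin δ ≈ 0.545.
p = a·p₁ + b·p₂ ≈ (0.976, 0.219, 0.009); φ = arcsin(p_z) ≈ 0.51°, λ = atan2(p_y, p_x) ≈ 12.67°.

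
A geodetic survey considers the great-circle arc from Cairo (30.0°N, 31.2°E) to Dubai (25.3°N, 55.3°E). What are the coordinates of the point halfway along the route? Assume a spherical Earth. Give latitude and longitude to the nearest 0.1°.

≈ 28.2°N, 43.5°E

The haversine formula gives a central angle δ ≈ 0.381 rad (21.8°) between the endpoints.
Interpolate at f = 1/2 with slerp weights a = sin((1−f)δ)/sin δ ≈ 0.509, b = sin(fδ)/sin δ ≈ 0.509.
p = a·p₁ + b·p₂ ≈ (0.639, 0.607, 0.472); φ = arcsin(p_z) ≈ 28.18°, λ = atan2(p_y, p_x) ≈ 43.51°.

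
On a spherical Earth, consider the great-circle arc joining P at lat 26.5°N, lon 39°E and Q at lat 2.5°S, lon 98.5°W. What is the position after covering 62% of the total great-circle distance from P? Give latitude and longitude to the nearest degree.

Convert each endpoint to a unit vector on the sphere (x = cos φ cos λ, y = cos φ sin λ, z = sin φ).
The central angle between the endpoints is δ = arccos(p₁·p₂) ≈ 2.317 rad (132.7°).
Interpolate at f = 0.62 with slerp weights a = sin((1−f)δ)/sin δ ≈ 1.050, b = sin(fδ)/sin δ ≈ 1.349.
p = a·p₁ + b·p₂ ≈ (0.531, -0.742, 0.410); φ = arcsin(p_z) ≈ 24.17°, λ = atan2(p_y, p_x) ≈ -54.42°.

≈ lat 24°N, lon 54°W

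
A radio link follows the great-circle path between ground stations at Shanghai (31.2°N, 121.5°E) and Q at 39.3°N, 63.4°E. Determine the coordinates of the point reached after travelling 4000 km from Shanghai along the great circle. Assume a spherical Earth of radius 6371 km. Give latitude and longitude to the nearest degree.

From cos δ = sin φ₁ sin φ₂ + cos φ₁ cos φ₂ cos Δλ, the central angle is δ ≈ 0.826 rad (47.3°). The total great-circle distance is δ·R ≈ 0.826 × 6371 ≈ 5262 km, so the target fraction is f = 4000/5262 ≈ 0.760.
Interpolate at f ≈ 0.760 with slerp weights a = sin((1−f)δ)/sin δ ≈ 0.268, b = sin(fδ)/sin δ ≈ 0.799.
p = a·p₁ + b·p₂ ≈ (0.157, 0.748, 0.645); φ = arcsin(p_z) ≈ 40.15°, λ = atan2(p_y, p_x) ≈ 78.13°.

≈ 40°N, 78°E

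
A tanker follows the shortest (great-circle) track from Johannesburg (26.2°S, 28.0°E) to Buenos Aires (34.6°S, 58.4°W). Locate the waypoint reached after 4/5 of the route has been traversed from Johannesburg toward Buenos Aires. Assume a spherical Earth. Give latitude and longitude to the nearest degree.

≈ 38°S, 41°W

From cos δ = sin φ₁ sin φ₂ + cos φ₁ cos φ₂ cos Δλ, the central angle is δ ≈ 1.269 rad (72.7°).
Interpolate at f = 4/5 with slerp weights a = sin((1−f)δ)/sin δ ≈ 0.263, b = sin(fδ)/sin δ ≈ 0.890.
p = a·p₁ + b·p₂ ≈ (0.592, -0.513, -0.621); φ = arcsin(p_z) ≈ -38.42°, λ = atan2(p_y, p_x) ≈ -40.91°.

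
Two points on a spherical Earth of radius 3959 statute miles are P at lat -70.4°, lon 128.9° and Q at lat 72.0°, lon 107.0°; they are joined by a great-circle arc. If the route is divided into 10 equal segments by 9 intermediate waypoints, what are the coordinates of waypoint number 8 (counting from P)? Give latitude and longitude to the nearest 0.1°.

Write both endpoints as unit vectors p₁, p₂ with components (cos φ cos λ, cos φ sin λ, sin φ).
The central angle between the endpoints is δ = arccos(p₁·p₂) ≈ 2.498 rad (143.1°).
Interpolate at f = 8/10 with slerp weights a = sin((1−f)δ)/sin δ ≈ 0.798, b = sin(fδ)/sin δ ≈ 1.516.
p = a·p₁ + b·p₂ ≈ (-0.305, 0.656, 0.690); φ = arcsin(p_z) ≈ 43.64°, λ = atan2(p_y, p_x) ≈ 114.93°.

≈ lat 43.6°, lon 114.9°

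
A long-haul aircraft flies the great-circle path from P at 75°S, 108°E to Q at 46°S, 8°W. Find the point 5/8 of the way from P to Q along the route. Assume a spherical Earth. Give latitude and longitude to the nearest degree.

≈ 64°S, 5°E

Convert each endpoint to a unit vector on the sphere (x = cos φ cos λ, y = cos φ sin λ, z = sin φ).
The central angle between the endpoints is δ = arccos(p₁·p₂) ≈ 0.907 rad (52.0°).
Interpolate at f = 5/8 with slerp weights a = sin((1−f)δ)/sin δ ≈ 0.424, b = sin(fδ)/sin δ ≈ 0.682.
p = a·p₁ + b·p₂ ≈ (0.435, 0.038, -0.900); φ = arcsin(p_z) ≈ -64.10°, λ = atan2(p_y, p_x) ≈ 5.04°.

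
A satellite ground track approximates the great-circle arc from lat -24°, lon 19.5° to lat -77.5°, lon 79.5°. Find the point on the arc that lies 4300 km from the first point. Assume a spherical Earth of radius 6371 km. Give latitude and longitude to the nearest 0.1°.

Write both endpoints as unit vectors p₁, p₂ with components (cos φ cos λ, cos φ sin λ, sin φ).
The central angle between the endpoints is δ = arccos(p₁·p₂) ≈ 1.052 rad (60.3°). The total great-circle distance is δ·R ≈ 1.052 × 6371 ≈ 6701 km, so the target fraction is f = 4300/6701 ≈ 0.642.
Interpolate at f ≈ 0.642 with slerp weights a = sin((1−f)δ)/sin δ ≈ 0.424, b = sin(fδ)/sin δ ≈ 0.720.
p = a·p₁ + b·p₂ ≈ (0.393, 0.282, -0.875); φ = arcsin(p_z) ≈ -61.04°, λ = atan2(p_y, p_x) ≈ 35.67°.

≈ lat -61.0°, lon 35.7°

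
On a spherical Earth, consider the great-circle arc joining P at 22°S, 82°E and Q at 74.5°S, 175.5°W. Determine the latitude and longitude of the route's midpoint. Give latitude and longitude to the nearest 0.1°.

≈ 55.9°S, 98.7°E

The haversine formula gives a central angle δ ≈ 1.258 rad (72.1°) between the endpoints.
Interpolate at f = 1/2 with slerp weights a = sin((1−f)δ)/sin δ ≈ 0.618, b = sin(fδ)/sin δ ≈ 0.618.
p = a·p₁ + b·p₂ ≈ (-0.085, 0.555, -0.828); φ = arcsin(p_z) ≈ -55.85°, λ = atan2(p_y, p_x) ≈ 98.71°.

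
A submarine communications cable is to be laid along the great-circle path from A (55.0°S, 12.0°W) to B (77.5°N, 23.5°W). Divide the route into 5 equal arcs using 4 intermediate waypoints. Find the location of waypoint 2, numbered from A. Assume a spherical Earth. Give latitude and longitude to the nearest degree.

Convert each endpoint to a unit vector on the sphere (x = cos φ cos λ, y = cos φ sin λ, z = sin φ).
The central angle between the endpoints is δ = arccos(p₁·p₂) ≈ 2.316 rad (132.7°).
Interpolate at f = 2/5 with slerp weights a = sin((1−f)δ)/sin δ ≈ 1.338, b = sin(fδ)/sin δ ≈ 1.088.
p = a·p₁ + b·p₂ ≈ (0.967, -0.253, -0.034); φ = arcsin(p_z) ≈ -1.97°, λ = atan2(p_y, p_x) ≈ -14.69°.

≈ (2°S, 15°W)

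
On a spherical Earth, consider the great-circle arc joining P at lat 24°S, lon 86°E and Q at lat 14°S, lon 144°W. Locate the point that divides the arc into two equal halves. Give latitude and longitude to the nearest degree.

From cos δ = sin φ₁ sin φ₂ + cos φ₁ cos φ₂ cos Δλ, the central angle is δ ≈ 2.062 rad (118.1°).
Interpolate at f = 1/2 with slerp weights a = sin((1−f)δ)/sin δ ≈ 0.973, b = sin(fδ)/sin δ ≈ 0.973.
p = a·p₁ + b·p₂ ≈ (-0.701, 0.332, -0.631); φ = arcsin(p_z) ≈ -39.11°, λ = atan2(p_y, p_x) ≈ 154.70°.

≈ lat 39°S, lon 155°E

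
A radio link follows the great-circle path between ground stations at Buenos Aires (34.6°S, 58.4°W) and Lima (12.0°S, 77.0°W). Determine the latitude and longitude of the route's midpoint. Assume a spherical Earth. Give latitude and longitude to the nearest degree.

≈ 24°S, 69°W

From cos δ = sin φ₁ sin φ₂ + cos φ₁ cos φ₂ cos Δλ, the central angle is δ ≈ 0.492 rad (28.2°).
Interpolate at f = 1/2 with slerp weights a = sin((1−f)δ)/sin δ ≈ 0.516, b = sin(fδ)/sin δ ≈ 0.516.
p = a·p₁ + b·p₂ ≈ (0.336, -0.853, -0.400); φ = arcsin(p_z) ≈ -23.57°, λ = atan2(p_y, p_x) ≈ -68.51°.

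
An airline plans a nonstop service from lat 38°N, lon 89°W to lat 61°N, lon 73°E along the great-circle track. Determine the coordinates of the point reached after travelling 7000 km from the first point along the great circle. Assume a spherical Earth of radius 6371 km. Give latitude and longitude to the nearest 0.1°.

≈ lat 76.8°N, lon 54.6°E

The haversine formula gives a central angle δ ≈ 1.395 rad (79.9°) between the endpoints. The total great-circle distance is δ·R ≈ 1.395 × 6371 ≈ 8886 km, so the target fraction is f = 7000/8886 ≈ 0.788.
Interpolate at f ≈ 0.788 with slerp weights a = sin((1−f)δ)/sin δ ≈ 0.296, b = sin(fδ)/sin δ ≈ 0.905.
p = a·p₁ + b·p₂ ≈ (0.132, 0.186, 0.974); φ = arcsin(p_z) ≈ 76.81°, λ = atan2(p_y, p_x) ≈ 54.57°.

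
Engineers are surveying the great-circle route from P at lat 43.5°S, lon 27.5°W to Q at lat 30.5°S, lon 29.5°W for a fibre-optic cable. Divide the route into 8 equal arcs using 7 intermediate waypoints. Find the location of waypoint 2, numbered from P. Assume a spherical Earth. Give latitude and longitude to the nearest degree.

≈ lat 40°S, lon 28°W

Convert each endpoint to a unit vector on the sphere (x = cos φ cos λ, y = cos φ sin λ, z = sin φ).
The central angle between the endpoints is δ = arccos(p₁·p₂) ≈ 0.229 rad (13.1°).
Interpolate at f = 2/8 with slerp weights a = sin((1−f)δ)/sin δ ≈ 0.753, b = sin(fδ)/sin δ ≈ 0.252.
p = a·p₁ + b·p₂ ≈ (0.673, -0.359, -0.646); φ = arcsin(p_z) ≈ -40.25°, λ = atan2(p_y, p_x) ≈ -28.07°.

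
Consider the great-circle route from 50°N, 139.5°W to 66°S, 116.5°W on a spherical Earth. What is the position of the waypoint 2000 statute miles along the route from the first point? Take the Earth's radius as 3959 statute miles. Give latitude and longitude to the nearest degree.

≈ 21°N, 134°W

Convert each endpoint to a unit vector on the sphere (x = cos φ cos λ, y = cos φ sin λ, z = sin φ).
The central angle between the endpoints is δ = arccos(p₁·p₂) ≈ 2.048 rad (117.3°). The total great-circle distance is δ·R ≈ 2.048 × 3959 ≈ 8107 mi, so the target fraction is f = 2000/8107 ≈ 0.247.
Interpolate at f ≈ 0.247 with slerp weights a = sin((1−f)δ)/sin δ ≈ 1.125, b = sin(fδ)/sin δ ≈ 0.545.
p = a·p₁ + b·p₂ ≈ (-0.649, -0.668, 0.364); φ = arcsin(p_z) ≈ 21.36°, λ = atan2(p_y, p_x) ≈ -134.17°.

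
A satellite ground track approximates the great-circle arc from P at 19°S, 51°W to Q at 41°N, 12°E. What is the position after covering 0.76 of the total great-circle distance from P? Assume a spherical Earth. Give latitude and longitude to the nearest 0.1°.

The haversine formula gives a central angle δ ≈ 1.460 rad (83.7°) between the endpoints.
Interpolate at f = 0.76 with slerp weights a = sin((1−f)δ)/sin δ ≈ 0.345, b = sin(fδ)/sin δ ≈ 0.901.
p = a·p₁ + b·p₂ ≈ (0.871, -0.112, 0.479); φ = arcsin(p_z) ≈ 28.60°, λ = atan2(p_y, p_x) ≈ -7.36°.

≈ 28.6°N, 7.4°W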